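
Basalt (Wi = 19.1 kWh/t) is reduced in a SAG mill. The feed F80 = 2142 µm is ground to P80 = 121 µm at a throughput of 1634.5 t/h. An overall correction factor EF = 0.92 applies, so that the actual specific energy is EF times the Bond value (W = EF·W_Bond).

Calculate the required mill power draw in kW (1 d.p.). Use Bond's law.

W = 10 Wi / √P80 − 10 Wi / √F80
W = 10·19.1·(1/√121 − 1/√2142) = 10·19.1·(0.069302) = 13.2367 kWh/t
With EF = 0.92: W = 13.2367·0.92 = 12.1778 kWh/t
P = W·T = 12.1778·1634.5 = 19904.6 kW

P = 19904.6 kW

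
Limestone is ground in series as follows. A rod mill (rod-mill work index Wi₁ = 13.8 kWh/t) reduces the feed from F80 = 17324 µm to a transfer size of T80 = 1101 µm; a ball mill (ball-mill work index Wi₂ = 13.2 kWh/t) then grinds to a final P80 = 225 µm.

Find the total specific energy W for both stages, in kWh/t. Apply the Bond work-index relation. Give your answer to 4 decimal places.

W = 7.9324 kWh/t

W = 10 Wi (1/√P80 − 1/√F80)  [Bond]
Stage 1 (17324→1101 µm, Wi₁=13.8): W₁ = 10·13.8·(0.030137 − 0.007598) = 3.1105 kWh/t
Stage 2 (1101→225 µm, Wi₂=13.2): W₂ = 10·13.2·(0.066667 − 0.030137) = 4.8219 kWh/t
W = W₁ + W₂ = 3.1105 + 4.8219 = 7.9324 kWh/t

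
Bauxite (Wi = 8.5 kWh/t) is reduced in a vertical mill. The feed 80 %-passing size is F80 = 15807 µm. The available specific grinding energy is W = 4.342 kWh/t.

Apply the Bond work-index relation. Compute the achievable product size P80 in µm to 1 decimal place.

P80 = 286.9 µm

Bond: W = 10·Wi·(1/√P80 − 1/√F80)
P80^(−½) = W/(10 Wi) + F80^(−½)
  = 4.3420/(10·8.5) + 1/√15807 = 0.051082 + 0.007954 = 0.059036
P80 = (1/0.059036)² = 16.9388² = 286.92 µm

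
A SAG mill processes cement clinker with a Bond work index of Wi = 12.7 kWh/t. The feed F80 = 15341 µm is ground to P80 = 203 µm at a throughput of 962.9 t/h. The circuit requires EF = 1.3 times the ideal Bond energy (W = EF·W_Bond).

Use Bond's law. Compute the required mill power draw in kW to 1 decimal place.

W = 10 Wi (P80^-0.5 − F80^-0.5)
W = 10·12.7·(1/√203 − 1/√15341) = 10·12.7·(0.062113) = 7.8883 kWh/t
Apply correction: 7.8883 × 1.3 = 10.2548 kWh/t
P_mill = W·ṁ = 10.2548·962.9 = 9874.3 kW

P = 9874.3 kW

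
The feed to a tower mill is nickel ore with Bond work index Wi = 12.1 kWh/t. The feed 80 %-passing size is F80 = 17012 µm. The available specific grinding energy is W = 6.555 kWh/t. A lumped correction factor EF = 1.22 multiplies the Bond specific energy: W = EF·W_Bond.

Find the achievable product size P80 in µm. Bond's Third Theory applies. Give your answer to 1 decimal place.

P80 = 368.8 µm

W = 10·Wi·[P80^(−½) − F80^(−½)]
W_Bond = W / EF = 6.555 / 1.22 = 5.3730 kWh/t
P80^-0.5 = F80^-0.5 + W_Bond/(10 Wi)
  = 5.3730/(10·12.1) + 1/√17012 = 0.044405 + 0.007667 = 0.052071
P80 = (1/0.052071)² = 19.2044² = 368.81 µm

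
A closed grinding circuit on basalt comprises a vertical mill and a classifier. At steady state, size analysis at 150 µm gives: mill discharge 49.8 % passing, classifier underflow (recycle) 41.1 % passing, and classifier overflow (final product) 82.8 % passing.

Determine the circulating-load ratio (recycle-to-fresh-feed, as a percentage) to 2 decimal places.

CL = 379.31 %

Mass balance on the −150 µm fraction:
Fd + Rd = Ru + Fo ⇒ R/F = (o−d)/(d−u)
r = (82.8 − 49.8)/(49.8 − 41.1) = 33.0/8.7 = 3.7931
CL = 100·r = 379.31 %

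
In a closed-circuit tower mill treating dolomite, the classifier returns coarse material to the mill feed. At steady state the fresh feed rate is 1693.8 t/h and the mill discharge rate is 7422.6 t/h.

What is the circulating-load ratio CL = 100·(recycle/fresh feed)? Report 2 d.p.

Mill node: discharge = fresh + recycle.
R = M − F = 7422.6 − 1693.8 = 5728.8 t/h
CL = 100·R/F = 100·5728.8/1693.8 = 338.22 %

CL = 338.22 %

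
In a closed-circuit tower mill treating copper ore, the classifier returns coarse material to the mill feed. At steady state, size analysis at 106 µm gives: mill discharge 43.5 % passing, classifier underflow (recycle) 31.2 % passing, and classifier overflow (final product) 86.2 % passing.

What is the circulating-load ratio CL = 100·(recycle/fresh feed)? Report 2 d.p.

CL = 347.15 %

Balance %-passing 106 µm (r = R/F):
Fd + Rd = Ru + Fo ⇒ R/F = (o−d)/(d−u)
r = (86.2 − 43.5)/(43.5 − 31.2) = 42.7/12.3 = 3.4715
CL = 100·r = 347.15 %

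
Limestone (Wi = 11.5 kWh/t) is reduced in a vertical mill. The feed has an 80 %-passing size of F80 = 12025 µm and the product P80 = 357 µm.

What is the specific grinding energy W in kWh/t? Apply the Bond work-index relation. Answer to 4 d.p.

W = 5.0377 kWh/t

W = 10·Wi·[P80^(−½) − F80^(−½)]
1/√357 = 0.052926;  1/√12025 = 0.009119
W = 10·11.5·(0.052926 − 0.009119) = 5.0377 kWh/t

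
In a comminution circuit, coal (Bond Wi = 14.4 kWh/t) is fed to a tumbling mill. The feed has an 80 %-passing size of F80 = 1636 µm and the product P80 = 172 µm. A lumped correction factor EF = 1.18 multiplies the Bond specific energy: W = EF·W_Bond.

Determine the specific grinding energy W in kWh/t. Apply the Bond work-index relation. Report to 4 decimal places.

W = 8.7553 kWh/t

Bond:  W = 10 Wi (1/√P − 1/√F)
1/√172 = 0.076249;  1/√1636 = 0.024723
W = 10·14.4·(0.076249 − 0.024723) = 7.4197 kWh/t
Corrected W = EF·W_Bond = 1.18·7.4197 = 8.7553 kWh/t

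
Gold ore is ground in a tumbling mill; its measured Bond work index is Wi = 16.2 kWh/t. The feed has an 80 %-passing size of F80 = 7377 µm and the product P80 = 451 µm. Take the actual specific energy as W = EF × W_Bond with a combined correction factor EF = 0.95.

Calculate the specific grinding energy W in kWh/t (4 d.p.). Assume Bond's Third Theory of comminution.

W = 5.4550 kWh/t

Bond:  W = 10 Wi (1/√P − 1/√F)
1/√451 = 0.047088;  1/√7377 = 0.011643
W = 10·16.2·(0.047088 − 0.011643) = 5.7421 kWh/t
With EF = 0.95: W = 5.7421·0.95 = 5.4550 kWh/t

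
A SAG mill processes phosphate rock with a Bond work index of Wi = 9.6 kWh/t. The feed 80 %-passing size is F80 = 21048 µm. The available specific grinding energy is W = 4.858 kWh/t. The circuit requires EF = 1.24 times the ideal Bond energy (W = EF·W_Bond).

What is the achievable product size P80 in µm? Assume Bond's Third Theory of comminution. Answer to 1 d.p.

Bond:  W = 10 Wi (1/√P − 1/√F)
W_Bond = W / EF = 4.858 / 1.24 = 3.9177 kWh/t
P80^(−½) = W_Bond/(10 Wi) + F80^(−½)
  = 3.9177/(10·9.6) + 1/√21048 = 0.040810 + 0.006893 = 0.047703
P80 = (1/0.047703)² = 20.9632² = 439.46 µm

P80 = 439.5 µm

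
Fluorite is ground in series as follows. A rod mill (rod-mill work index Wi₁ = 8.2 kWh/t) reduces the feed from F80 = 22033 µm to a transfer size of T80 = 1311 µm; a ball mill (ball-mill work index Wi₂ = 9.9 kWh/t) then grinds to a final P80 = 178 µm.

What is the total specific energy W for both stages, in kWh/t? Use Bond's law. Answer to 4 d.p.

W = 6.3984 kWh/t

W = 10·Wi·(P80^(-½) − F80^(-½))
Stage 1 (22033→1311 µm, Wi₁=8.2): W₁ = 10·8.2·(0.027618 − 0.006737) = 1.7123 kWh/t
Stage 2 (1311→178 µm, Wi₂=9.9): W₂ = 10·9.9·(0.074953 − 0.027618) = 4.6861 kWh/t
W = W₁ + W₂ = 1.7123 + 4.6861 = 6.3984 kWh/t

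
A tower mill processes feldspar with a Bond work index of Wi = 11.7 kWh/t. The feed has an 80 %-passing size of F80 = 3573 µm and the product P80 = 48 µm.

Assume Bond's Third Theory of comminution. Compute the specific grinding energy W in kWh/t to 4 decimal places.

Bond:  W = 10 Wi (1/√P − 1/√F)
1/√48 = 0.144338;  1/√3573 = 0.016730
W = 10·11.7·(0.144338 − 0.016730) = 14.9301 kWh/t

W = 14.9301 kWh/t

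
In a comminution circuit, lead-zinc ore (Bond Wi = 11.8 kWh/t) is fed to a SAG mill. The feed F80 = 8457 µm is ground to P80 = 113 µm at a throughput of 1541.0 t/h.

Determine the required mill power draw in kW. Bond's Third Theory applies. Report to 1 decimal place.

P = 15128.6 kW

W = 10 Wi / √P80 − 10 Wi / √F80
W = 10·11.8·(1/√113 − 1/√8457) = 10·11.8·(0.083198) = 9.8174 kWh/t
Power = W × throughput = 9.8174 kWh/t × 1541.0 t/h = 15128.6 kW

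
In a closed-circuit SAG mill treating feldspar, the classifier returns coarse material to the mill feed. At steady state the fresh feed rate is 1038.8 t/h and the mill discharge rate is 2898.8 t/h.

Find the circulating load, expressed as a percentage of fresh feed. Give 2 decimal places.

Steady state: M = F + R.
R = M − F = 2898.8 − 1038.8 = 1860.0 t/h
CL = 100·R/F = 100·1860.0/1038.8 = 179.05 %

CL = 179.05 %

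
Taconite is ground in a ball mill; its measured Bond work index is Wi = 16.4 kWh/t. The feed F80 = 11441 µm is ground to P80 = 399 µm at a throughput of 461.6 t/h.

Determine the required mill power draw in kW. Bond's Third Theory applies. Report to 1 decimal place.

W = 10 Wi (P80^-0.5 − F80^-0.5)
W = 10·16.4·(1/√399 − 1/√11441) = 10·16.4·(0.040714) = 6.6770 kWh/t
P_mill = W·ṁ = 6.6770·461.6 = 3082.1 kW

P = 3082.1 kW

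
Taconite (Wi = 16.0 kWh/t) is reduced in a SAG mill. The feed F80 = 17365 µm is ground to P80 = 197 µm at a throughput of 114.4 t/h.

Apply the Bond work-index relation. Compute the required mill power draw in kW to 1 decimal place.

Bond: W = 10·Wi·(1/√P80 − 1/√F80)
W = 10·16.0·(1/√197 − 1/√17365) = 10·16.0·(0.063658) = 10.1853 kWh/t
P = W·T = 10.1853·114.4 = 1165.2 kW

P = 1165.2 kW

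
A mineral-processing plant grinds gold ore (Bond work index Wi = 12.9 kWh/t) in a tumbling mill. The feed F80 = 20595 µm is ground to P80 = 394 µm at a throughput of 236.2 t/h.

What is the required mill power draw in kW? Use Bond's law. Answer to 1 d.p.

P = 1322.7 kW

W = 10 Wi / √P80 − 10 Wi / √F80
W = 10·12.9·(1/√394 − 1/√20595) = 10·12.9·(0.043411) = 5.6000 kWh/t
Power = W × throughput = 5.6000 kWh/t × 236.2 t/h = 1322.7 kW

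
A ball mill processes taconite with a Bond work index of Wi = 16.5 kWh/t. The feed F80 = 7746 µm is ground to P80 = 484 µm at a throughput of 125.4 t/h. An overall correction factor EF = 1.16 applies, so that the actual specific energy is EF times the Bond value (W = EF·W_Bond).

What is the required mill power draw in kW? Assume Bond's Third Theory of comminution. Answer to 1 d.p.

W = 10 Wi / √P80 − 10 Wi / √F80
W = 10·16.5·(1/√484 − 1/√7746) = 10·16.5·(0.034092) = 5.6252 kWh/t
Corrected W = EF·W_Bond = 1.16·5.6252 = 6.5253 kWh/t
Power = W × throughput = 6.5253 kWh/t × 125.4 t/h = 818.3 kW

P = 818.3 kW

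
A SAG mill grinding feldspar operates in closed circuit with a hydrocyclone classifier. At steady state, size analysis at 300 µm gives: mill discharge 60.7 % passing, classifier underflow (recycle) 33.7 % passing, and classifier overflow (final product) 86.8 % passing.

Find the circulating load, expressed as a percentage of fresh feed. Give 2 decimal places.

CL = 96.67 %

Let r = R/F. Size balance at 300 µm:
r = (o − d)/(d − u)
r = (86.8 − 60.7)/(60.7 − 33.7) = 26.1/27.0 = 0.9667
CL = 100·r = 96.67 %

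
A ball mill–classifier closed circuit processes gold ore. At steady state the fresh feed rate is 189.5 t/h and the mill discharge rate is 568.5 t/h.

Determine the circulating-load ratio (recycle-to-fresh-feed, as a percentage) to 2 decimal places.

CL = 200.00 %

Mill node: discharge = fresh + recycle.
R = M − F = 568.5 − 189.5 = 379.0 t/h
CL = 100·R/F = 100·379.0/189.5 = 200.00 %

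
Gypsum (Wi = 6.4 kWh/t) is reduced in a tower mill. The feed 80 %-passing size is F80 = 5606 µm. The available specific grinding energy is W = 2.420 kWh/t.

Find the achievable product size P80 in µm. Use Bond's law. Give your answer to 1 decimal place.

P80 = 381.9 µm

W = 10 Wi (1/√P80 − 1/√F80)  [Bond]
P80^-0.5 = F80^-0.5 + W/(10 Wi)
  = 2.4200/(10·6.4) + 1/√5606 = 0.037812 + 0.013356 = 0.051168
P80 = (1/0.051168)² = 19.5433² = 381.94 µm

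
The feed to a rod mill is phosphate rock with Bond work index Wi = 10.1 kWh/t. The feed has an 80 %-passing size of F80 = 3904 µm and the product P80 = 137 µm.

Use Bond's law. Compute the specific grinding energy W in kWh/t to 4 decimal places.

W = 7.0125 kWh/t

W = 10·Wi·[P80^(−½) − F80^(−½)]
1/√137 = 0.085436;  1/√3904 = 0.016005
W = 10·10.1·(0.085436 − 0.016005) = 7.0125 kWh/t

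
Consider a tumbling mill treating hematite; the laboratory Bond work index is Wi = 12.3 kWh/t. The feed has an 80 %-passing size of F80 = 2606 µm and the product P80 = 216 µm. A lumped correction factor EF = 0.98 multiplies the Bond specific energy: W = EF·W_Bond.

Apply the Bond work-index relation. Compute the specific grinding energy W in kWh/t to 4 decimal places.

W = 5.8404 kWh/t

W = 10 Wi / √P80 − 10 Wi / √F80
1/√216 = 0.068041;  1/√2606 = 0.019589
W = 10·12.3·(0.068041 − 0.019589) = 5.9596 kWh/t
W_actual = 0.98 × 5.9596 = 5.8404 kWh/t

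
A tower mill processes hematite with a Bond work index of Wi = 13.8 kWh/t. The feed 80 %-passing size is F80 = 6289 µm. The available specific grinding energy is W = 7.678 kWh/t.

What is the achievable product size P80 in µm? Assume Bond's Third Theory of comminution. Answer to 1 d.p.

P80 = 214.7 µm

W = 10·Wi·(P80^(-½) − F80^(-½))
1/√P80 = 1/√F80 + W/(10·Wi)
  = 7.6780/(10·13.8) + 1/√6289 = 0.055638 + 0.012610 = 0.068248
P80 = (1/0.068248)² = 14.6525² = 214.70 µm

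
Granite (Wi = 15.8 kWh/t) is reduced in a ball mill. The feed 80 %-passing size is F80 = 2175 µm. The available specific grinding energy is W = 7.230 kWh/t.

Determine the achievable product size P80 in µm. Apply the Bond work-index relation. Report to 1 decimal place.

W_Bond = 10·Wi·(1/√P₈₀ − 1/√F₈₀)
1/√P80 = 1/√F80 + W/(10·Wi)
  = 7.2300/(10·15.8) + 1/√2175 = 0.045759 + 0.021442 = 0.067202
P80 = (1/0.067202)² = 14.8806² = 221.43 µm

P80 = 221.4 µm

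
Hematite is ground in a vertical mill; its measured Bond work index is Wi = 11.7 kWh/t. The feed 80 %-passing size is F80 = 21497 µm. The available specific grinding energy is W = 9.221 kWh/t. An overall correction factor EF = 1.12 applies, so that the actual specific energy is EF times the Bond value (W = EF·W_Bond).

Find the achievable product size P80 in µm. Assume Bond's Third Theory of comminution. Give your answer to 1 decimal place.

W = 10 Wi (P80^-0.5 − F80^-0.5)
W_Bond = W / EF = 9.221 / 1.12 = 8.2330 kWh/t
⇒ 1/√P80 = W_Bond/(10·Wi) + 1/√F80
  = 8.2330/(10·11.7) + 1/√21497 = 0.070368 + 0.006820 = 0.077188
P80 = (1/0.077188)² = 12.9553² = 167.84 µm

P80 = 167.8 µm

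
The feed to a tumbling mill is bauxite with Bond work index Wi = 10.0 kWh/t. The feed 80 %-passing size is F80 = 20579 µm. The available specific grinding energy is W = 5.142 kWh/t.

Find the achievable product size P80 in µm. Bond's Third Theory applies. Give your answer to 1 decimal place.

P80 = 293.3 µm

W = 10 Wi (P80^-0.5 − F80^-0.5)
⇒ 1/√P80 = W/(10 Wi) + 1/√F80
  = 5.1420/(10·10.0) + 1/√20579 = 0.051420 + 0.006971 = 0.058391
P80 = (1/0.058391)² = 17.1260² = 293.30 µm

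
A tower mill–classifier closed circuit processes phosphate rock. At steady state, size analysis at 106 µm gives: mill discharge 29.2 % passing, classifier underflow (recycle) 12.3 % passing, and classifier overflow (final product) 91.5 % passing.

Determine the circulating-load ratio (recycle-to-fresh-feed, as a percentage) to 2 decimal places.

Two-product formula at 106 µm:
r = (o − d)/(d − u)
r = (91.5 − 29.2)/(29.2 − 12.3) = 62.3/16.9 = 3.6864
CL = 100·r = 368.64 %

CL = 368.64 %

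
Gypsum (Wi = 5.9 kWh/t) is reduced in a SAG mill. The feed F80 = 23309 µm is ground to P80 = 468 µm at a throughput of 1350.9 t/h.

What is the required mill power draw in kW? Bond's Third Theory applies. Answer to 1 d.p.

W = 10 Wi (1/√P80 − 1/√F80)  [Bond]
W = 10·5.9·(1/√468 − 1/√23309) = 10·5.9·(0.039675) = 2.3408 kWh/t
Mill draw = 2.3408 × 1350.9 = 3162.2 kW

P = 3162.2 kW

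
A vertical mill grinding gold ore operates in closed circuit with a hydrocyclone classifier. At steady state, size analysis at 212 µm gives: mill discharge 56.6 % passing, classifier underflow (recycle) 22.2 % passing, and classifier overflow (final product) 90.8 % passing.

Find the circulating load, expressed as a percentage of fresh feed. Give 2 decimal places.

CL = 99.42 %

Balance %-passing 212 µm (r = R/F):
d + r·d = r·u + o → r(d−u) = o−d
r = (90.8 − 56.6)/(56.6 − 22.2) = 34.2/34.4 = 0.9942
CL = 100·r = 99.42 %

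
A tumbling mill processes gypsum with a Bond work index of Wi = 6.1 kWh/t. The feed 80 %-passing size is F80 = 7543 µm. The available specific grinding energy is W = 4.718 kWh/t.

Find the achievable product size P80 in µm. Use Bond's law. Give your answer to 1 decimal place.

P80 = 126.6 µm

W = 10 Wi (1/√P80 − 1/√F80)  [Bond]
1/√P80 = 1/√F80 + W/(10·Wi)
  = 4.7180/(10·6.1) + 1/√7543 = 0.077344 + 0.011514 = 0.088858
P80 = (1/0.088858)² = 11.2539² = 126.65 µm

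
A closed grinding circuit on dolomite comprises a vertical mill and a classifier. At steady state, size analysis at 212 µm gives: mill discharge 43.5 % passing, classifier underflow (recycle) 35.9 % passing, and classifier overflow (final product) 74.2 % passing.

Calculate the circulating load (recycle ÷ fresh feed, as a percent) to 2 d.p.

CL = 403.95 %

Two-product formula at 212 µm:
r = (o − d)/(d − u)
r = (74.2 − 43.5)/(43.5 − 35.9) = 30.7/7.6 = 4.0395
CL = 100·r = 403.95 %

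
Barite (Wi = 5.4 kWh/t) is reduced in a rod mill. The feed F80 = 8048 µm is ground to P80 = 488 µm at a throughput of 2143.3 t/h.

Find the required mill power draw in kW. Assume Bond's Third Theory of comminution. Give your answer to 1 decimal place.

W = 10 Wi (P80^-0.5 − F80^-0.5)
W = 10·5.4·(1/√488 − 1/√8048) = 10·5.4·(0.034121) = 1.8425 kWh/t
P_mill = W·ṁ = 1.8425·2143.3 = 3949.1 kW

P = 3949.1 kW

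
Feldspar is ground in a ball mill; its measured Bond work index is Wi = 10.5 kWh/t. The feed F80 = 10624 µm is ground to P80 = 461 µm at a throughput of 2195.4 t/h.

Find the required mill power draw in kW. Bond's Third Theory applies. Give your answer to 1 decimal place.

W = 10 Wi (P80^-0.5 − F80^-0.5)
W = 10·10.5·(1/√461 − 1/√10624) = 10·10.5·(0.036873) = 3.8716 kWh/t
Mill draw = 3.8716 × 2195.4 = 8499.8 kW

P = 8499.8 kW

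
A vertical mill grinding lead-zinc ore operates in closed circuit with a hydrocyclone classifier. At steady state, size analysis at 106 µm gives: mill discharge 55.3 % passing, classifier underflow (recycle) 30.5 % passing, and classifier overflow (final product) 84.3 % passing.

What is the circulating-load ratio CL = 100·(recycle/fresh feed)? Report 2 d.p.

CL = 116.94 %

Balance %-passing 106 µm (r = R/F):
(1+r)·d = r·u + o ⇒ r = (o−d)/(d−u)
r = (84.3 − 55.3)/(55.3 − 30.5) = 29.0/24.8 = 1.1694
CL = 100·r = 116.94 %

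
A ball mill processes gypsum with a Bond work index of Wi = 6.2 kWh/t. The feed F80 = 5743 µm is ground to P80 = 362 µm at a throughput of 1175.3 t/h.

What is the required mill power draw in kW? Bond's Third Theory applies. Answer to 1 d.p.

W_Bond = 10·Wi·(1/√P₈₀ − 1/√F₈₀)
W = 10·6.2·(1/√362 − 1/√5743) = 10·6.2·(0.039363) = 2.4405 kWh/t
P_mill = W·ṁ = 2.4405·1175.3 = 2868.3 kW

P = 2868.3 kW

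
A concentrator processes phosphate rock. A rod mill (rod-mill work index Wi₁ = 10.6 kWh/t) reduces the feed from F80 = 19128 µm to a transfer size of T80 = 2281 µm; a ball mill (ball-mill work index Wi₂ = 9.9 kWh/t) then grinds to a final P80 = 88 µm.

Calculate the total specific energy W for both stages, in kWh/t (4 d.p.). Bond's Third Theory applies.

W = 9.9336 kWh/t

W = 10 Wi (1/√P80 − 1/√F80)  [Bond]
Stage 1 (19128→2281 µm, Wi₁=10.6): W₁ = 10·10.6·(0.020938 − 0.007230) = 1.4530 kWh/t
Stage 2 (2281→88 µm, Wi₂=9.9): W₂ = 10·9.9·(0.106600 − 0.020938) = 8.4806 kWh/t
W = W₁ + W₂ = 1.4530 + 8.4806 = 9.9336 kWh/t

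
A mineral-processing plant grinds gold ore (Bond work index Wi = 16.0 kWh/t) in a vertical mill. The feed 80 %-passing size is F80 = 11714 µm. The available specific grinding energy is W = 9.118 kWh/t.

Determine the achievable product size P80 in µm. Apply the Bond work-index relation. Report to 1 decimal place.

W_Bond = 10·Wi·(1/√P₈₀ − 1/√F₈₀)
⇒ 1/√P80 = W/(10·Wi) + 1/√F80
  = 9.1180/(10·16.0) + 1/√11714 = 0.056988 + 0.009239 = 0.066227
P80 = (1/0.066227)² = 15.0996² = 228.00 µm

P80 = 228.0 µm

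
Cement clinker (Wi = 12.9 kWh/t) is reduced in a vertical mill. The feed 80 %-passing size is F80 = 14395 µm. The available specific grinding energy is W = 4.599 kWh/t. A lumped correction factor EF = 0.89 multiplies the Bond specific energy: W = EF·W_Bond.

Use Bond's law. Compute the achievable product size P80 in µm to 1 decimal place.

Bond:  W = 10 Wi (1/√P − 1/√F)
W_Bond = W / EF = 4.599 / 0.89 = 5.1674 kWh/t
P80^(−½) = W_Bond/(10 Wi) + F80^(−½)
  = 5.1674/(10·12.9) + 1/√14395 = 0.040057 + 0.008335 = 0.048392
P80 = (1/0.048392)² = 20.6645² = 427.02 µm

P80 = 427.0 µm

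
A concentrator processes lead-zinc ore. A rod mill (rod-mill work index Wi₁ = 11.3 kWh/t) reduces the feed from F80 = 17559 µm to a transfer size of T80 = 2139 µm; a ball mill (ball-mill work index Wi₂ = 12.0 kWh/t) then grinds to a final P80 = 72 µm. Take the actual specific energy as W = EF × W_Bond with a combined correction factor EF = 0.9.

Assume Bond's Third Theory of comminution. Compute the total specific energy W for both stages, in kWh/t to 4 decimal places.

W = 11.8242 kWh/t

Bond:  W = 10 Wi (1/√P − 1/√F)
Stage 1 (17559→2139 µm, Wi₁=11.3): W₁ = 10·11.3·(0.021622 − 0.007547) = 1.5905 kWh/t
Stage 2 (2139→72 µm, Wi₂=12.0): W₂ = 10·12.0·(0.117851 − 0.021622) = 11.5475 kWh/t
W = W₁ + W₂ = 1.5905 + 11.5475 = 13.1380 kWh/t
Apply correction: 13.1380 × 0.9 = 11.8242 kWh/t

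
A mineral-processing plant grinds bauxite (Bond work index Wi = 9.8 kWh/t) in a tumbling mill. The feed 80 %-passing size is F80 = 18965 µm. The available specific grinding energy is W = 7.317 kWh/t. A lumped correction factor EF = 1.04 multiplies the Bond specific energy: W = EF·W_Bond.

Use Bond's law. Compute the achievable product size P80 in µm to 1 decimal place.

P80 = 160.0 µm

W = 10 Wi / √P80 − 10 Wi / √F80
W_Bond = W / EF = 7.317 / 1.04 = 7.0356 kWh/t
P80^(−½) = W_Bond/(10 Wi) + F80^(−½)
  = 7.0356/(10·9.8) + 1/√18965 = 0.071792 + 0.007261 = 0.079053
P80 = (1/0.079053)² = 12.6497² = 160.02 µm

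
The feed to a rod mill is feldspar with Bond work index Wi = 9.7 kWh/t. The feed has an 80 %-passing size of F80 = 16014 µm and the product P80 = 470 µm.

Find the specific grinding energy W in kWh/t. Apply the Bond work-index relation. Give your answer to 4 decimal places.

W = 3.7078 kWh/t

W_Bond = 10·Wi·(1/√P₈₀ − 1/√F₈₀)
1/√470 = 0.046127;  1/√16014 = 0.007902
W = 10·9.7·(0.046127 − 0.007902) = 3.7078 kWh/t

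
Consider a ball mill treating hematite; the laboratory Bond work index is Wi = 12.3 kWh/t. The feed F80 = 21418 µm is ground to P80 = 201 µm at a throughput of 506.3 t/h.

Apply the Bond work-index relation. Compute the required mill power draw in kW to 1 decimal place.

W = 10 Wi (P80^-0.5 − F80^-0.5)
W = 10·12.3·(1/√201 − 1/√21418) = 10·12.3·(0.063702) = 7.8353 kWh/t
Power = W × throughput = 7.8353 kWh/t × 506.3 t/h = 3967.0 kW

P = 3967.0 kW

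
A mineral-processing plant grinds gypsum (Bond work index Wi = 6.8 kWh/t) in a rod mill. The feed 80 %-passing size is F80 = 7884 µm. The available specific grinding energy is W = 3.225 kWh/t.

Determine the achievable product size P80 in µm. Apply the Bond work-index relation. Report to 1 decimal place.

W = 10·Wi·[P80^(−½) − F80^(−½)]
P80^(−½) = W/(10 Wi) + F80^(−½)
  = 3.2250/(10·6.8) + 1/√7884 = 0.047426 + 0.011262 = 0.058689
P80 = (1/0.058689)² = 17.0390² = 290.33 µm

P80 = 290.3 µm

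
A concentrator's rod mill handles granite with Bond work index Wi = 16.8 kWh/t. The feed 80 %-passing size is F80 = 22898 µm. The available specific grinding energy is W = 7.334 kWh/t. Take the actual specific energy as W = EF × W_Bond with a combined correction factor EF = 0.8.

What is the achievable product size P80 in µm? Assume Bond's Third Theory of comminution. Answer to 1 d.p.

P80 = 267.2 µm

Bond: W = 10·Wi·(1/√P80 − 1/√F80)
W_Bond = W / EF = 7.334 / 0.8 = 9.1675 kWh/t
P80^(−½) = W_Bond/(10 Wi) + F80^(−½)
  = 9.1675/(10·16.8) + 1/√22898 = 0.054568 + 0.006608 = 0.061177
P80 = (1/0.061177)² = 16.3460² = 267.19 µm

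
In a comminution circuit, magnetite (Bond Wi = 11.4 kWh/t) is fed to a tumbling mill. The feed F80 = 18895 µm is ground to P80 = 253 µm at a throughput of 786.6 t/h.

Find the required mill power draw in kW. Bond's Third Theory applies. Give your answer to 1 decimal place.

P = 4985.3 kW

W = 10·Wi·(P80^(-½) − F80^(-½))
W = 10·11.4·(1/√253 − 1/√18895) = 10·11.4·(0.055595) = 6.3378 kWh/t
P = W·T = 6.3378·786.6 = 4985.3 kW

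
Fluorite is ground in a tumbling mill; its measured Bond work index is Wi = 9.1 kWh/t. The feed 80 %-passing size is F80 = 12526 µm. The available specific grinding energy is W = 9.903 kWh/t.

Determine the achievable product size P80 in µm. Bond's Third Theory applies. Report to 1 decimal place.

W = 10·Wi·[P80^(−½) − F80^(−½)]
⇒ 1/√P80 = W/(10 Wi) + 1/√F80
  = 9.9030/(10·9.1) + 1/√12526 = 0.108824 + 0.008935 = 0.117759
P80 = (1/0.117759)² = 8.4919² = 72.11 µm

P80 = 72.1 µm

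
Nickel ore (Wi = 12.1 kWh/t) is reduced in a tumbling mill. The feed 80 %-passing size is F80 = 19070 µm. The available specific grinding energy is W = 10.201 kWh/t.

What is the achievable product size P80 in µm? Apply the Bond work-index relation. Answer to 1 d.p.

P80 = 119.3 µm

Bond: W = 10·Wi·(1/√P80 − 1/√F80)
1/√P80 = 1/√F80 + W/(10·Wi)
  = 10.2010/(10·12.1) + 1/√19070 = 0.084306 + 0.007241 = 0.091547
P80 = (1/0.091547)² = 10.9233² = 119.32 µm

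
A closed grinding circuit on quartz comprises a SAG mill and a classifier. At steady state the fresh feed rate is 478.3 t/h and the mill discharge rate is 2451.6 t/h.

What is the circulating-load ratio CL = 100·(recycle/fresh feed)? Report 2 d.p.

CL = 412.57 %

Steady state: M = F + R.
R = M − F = 2451.6 − 478.3 = 1973.3 t/h
CL = 100·R/F = 100·1973.3/478.3 = 412.57 %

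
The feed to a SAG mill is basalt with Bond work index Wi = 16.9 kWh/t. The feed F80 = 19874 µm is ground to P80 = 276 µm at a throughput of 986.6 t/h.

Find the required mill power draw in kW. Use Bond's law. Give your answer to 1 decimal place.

P = 8853.6 kW

Bond:  W = 10 Wi (1/√P − 1/√F)
W = 10·16.9·(1/√276 − 1/√19874) = 10·16.9·(0.053099) = 8.9738 kWh/t
P_mill = W·ṁ = 8.9738·986.6 = 8853.6 kW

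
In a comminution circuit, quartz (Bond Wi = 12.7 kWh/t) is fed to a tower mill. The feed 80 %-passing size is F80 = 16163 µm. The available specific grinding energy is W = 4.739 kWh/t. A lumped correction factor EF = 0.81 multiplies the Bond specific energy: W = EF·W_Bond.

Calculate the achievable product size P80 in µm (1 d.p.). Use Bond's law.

P80 = 343.8 µm

W = 10·Wi·(P80^(-½) − F80^(-½))
W_Bond = W / EF = 4.739 / 0.81 = 5.8506 kWh/t
P80^(−½) = W_Bond/(10 Wi) + F80^(−½)
  = 5.8506/(10·12.7) + 1/√16163 = 0.046068 + 0.007866 = 0.053934
P80 = (1/0.053934)² = 18.5413² = 343.78 µm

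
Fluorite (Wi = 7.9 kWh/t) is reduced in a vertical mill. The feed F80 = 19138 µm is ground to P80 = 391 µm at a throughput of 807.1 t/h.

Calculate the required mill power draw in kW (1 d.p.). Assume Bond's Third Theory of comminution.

P = 2763.6 kW

Bond:  W = 10 Wi (1/√P − 1/√F)
W = 10·7.9·(1/√391 − 1/√19138) = 10·7.9·(0.043344) = 3.4241 kWh/t
Power = W × throughput = 3.4241 kWh/t × 807.1 t/h = 2763.6 kW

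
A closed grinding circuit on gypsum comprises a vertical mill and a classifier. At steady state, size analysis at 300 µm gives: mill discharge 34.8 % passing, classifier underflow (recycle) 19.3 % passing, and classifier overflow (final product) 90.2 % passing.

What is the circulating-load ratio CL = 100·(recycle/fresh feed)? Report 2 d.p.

CL = 357.42 %

Mass balance on the −300 µm fraction:
(1+r)d = ru + o → r = (o−d)/(d−u)
r = (90.2 − 34.8)/(34.8 − 19.3) = 55.4/15.5 = 3.5742
CL = 100·r = 357.42 %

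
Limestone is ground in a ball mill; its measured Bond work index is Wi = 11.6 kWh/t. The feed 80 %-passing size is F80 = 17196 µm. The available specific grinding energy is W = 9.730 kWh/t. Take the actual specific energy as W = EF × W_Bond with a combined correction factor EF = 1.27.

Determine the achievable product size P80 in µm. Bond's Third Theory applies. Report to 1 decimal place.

P80 = 184.2 µm

W_Bond = 10·Wi·(1/√P₈₀ − 1/√F₈₀)
W_Bond = W / EF = 9.730 / 1.27 = 7.6614 kWh/t
⇒ 1/√P80 = W_Bond/(10·Wi) + 1/√F80
  = 7.6614/(10·11.6) + 1/√17196 = 0.066047 + 0.007626 = 0.073673
P80 = (1/0.073673)² = 13.5736² = 184.24 µm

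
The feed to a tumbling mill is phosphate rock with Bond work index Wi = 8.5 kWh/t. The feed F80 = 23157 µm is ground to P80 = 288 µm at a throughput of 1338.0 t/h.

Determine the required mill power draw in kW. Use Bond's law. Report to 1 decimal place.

Bond: W = 10·Wi·(1/√P80 − 1/√F80)
W = 10·8.5·(1/√288 − 1/√23157) = 10·8.5·(0.052354) = 4.4501 kWh/t
Mill draw = 4.4501 × 1338.0 = 5954.2 kW

P = 5954.2 kW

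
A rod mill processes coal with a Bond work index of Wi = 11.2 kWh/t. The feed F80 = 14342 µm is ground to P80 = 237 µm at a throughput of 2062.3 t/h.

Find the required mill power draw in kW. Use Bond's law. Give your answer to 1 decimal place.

Bond:  W = 10 Wi (1/√P − 1/√F)
W = 10·11.2·(1/√237 − 1/√14342) = 10·11.2·(0.056607) = 6.3400 kWh/t
Power = W × throughput = 6.3400 kWh/t × 2062.3 t/h = 13074.9 kW

P = 13074.9 kW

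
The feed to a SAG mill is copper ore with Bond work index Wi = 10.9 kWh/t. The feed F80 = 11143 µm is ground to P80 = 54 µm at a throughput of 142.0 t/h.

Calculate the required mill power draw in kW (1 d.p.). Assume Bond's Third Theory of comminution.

P = 1959.7 kW

W = 10 Wi (1/√P80 − 1/√F80)  [Bond]
W = 10·10.9·(1/√54 − 1/√11143) = 10·10.9·(0.126610) = 13.8004 kWh/t
P_mill = W·ṁ = 13.8004·142.0 = 1959.7 kW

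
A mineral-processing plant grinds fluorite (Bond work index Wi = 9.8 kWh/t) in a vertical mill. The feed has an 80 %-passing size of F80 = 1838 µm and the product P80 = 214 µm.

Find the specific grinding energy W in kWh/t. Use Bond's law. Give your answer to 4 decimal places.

Bond:  W = 10 Wi (1/√P − 1/√F)
1/√214 = 0.068359;  1/√1838 = 0.023325
W = 10·9.8·(0.068359 − 0.023325) = 4.4133 kWh/t

W = 4.4133 kWh/t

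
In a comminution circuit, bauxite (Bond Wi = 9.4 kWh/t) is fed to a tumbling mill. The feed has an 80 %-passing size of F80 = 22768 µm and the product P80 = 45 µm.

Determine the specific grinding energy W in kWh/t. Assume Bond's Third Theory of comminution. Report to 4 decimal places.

W = 13.3897 kWh/t

W = 10·Wi·[P80^(−½) − F80^(−½)]
1/√45 = 0.149071;  1/√22768 = 0.006627
W = 10·9.4·(0.149071 − 0.006627) = 13.3897 kWh/t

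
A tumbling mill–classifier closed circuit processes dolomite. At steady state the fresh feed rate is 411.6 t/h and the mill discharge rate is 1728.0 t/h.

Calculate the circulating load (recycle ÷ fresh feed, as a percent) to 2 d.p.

CL = 319.83 %

M = F + R at steady state, so:
R = M − F = 1728.0 − 411.6 = 1316.4 t/h
CL = 100·R/F = 100·1316.4/411.6 = 319.83 %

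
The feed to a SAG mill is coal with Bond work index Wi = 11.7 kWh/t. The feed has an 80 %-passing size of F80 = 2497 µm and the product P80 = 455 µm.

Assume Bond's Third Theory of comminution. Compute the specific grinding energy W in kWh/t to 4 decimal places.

W = 3.1436 kWh/t

W = 10 Wi / √P80 − 10 Wi / √F80
1/√455 = 0.046881;  1/√2497 = 0.020012
W = 10·11.7·(0.046881 − 0.020012) = 3.1436 kWh/t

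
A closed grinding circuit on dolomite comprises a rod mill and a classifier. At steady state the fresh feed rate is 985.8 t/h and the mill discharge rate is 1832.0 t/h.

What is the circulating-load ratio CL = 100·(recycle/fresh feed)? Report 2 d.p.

M = F + R at steady state, so:
R = M − F = 1832.0 − 985.8 = 846.2 t/h
CL = 100·R/F = 100·846.2/985.8 = 85.84 %

CL = 85.84 %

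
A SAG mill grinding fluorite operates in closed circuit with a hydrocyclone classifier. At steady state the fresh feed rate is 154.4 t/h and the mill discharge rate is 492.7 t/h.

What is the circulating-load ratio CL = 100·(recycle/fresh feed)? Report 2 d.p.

CL = 219.11 %

Mill node: discharge = fresh + recycle.
R = M − F = 492.7 − 154.4 = 338.3 t/h
CL = 100·R/F = 100·338.3/154.4 = 219.11 %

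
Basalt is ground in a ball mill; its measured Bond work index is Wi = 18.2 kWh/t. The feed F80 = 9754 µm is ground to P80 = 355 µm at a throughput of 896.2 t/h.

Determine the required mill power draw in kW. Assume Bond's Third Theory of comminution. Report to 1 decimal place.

W = 10·Wi·(P80^(-½) − F80^(-½))
W = 10·18.2·(1/√355 − 1/√9754) = 10·18.2·(0.042949) = 7.8167 kWh/t
Mill draw = 7.8167 × 896.2 = 7005.4 kW

P = 7005.4 kW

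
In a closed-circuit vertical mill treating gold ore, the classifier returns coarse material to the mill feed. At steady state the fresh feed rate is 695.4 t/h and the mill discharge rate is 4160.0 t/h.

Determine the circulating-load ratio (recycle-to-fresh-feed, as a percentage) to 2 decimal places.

CL = 498.22 %

Discharge = new feed + return, hence
R = M − F = 4160.0 − 695.4 = 3464.6 t/h
CL = 100·R/F = 100·3464.6/695.4 = 498.22 %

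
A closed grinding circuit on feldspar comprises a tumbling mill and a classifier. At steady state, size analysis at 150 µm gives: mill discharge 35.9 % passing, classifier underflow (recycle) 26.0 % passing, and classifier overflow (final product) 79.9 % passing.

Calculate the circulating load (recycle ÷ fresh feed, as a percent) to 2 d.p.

CL = 444.44 %

Two-product formula at 150 µm:
d + r·d = r·u + o → r(d−u) = o−d
r = (79.9 − 35.9)/(35.9 − 26.0) = 44.0/9.9 = 4.4444
CL = 100·r = 444.44 %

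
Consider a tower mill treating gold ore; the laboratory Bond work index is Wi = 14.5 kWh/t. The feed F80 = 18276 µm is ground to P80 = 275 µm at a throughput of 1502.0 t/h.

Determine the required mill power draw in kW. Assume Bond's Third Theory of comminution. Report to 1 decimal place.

P = 11522.2 kW

W = 10·Wi·(P80^(-½) − F80^(-½))
W = 10·14.5·(1/√275 − 1/√18276) = 10·14.5·(0.052905) = 7.6713 kWh/t
P = W·T = 7.6713·1502.0 = 11522.2 kW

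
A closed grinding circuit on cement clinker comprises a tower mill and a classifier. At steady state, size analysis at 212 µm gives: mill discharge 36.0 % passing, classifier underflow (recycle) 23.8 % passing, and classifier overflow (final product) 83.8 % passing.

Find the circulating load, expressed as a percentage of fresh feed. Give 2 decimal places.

Two-product formula at 212 µm:
(1+r)d = ru + o → r = (o−d)/(d−u)
r = (83.8 − 36.0)/(36.0 − 23.8) = 47.8/12.2 = 3.9180
CL = 100·r = 391.80 %

CL = 391.80 %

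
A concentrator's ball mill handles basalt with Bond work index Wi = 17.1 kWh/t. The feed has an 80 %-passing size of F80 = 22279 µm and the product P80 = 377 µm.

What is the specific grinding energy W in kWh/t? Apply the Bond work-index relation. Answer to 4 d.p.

W = 7.6613 kWh/t

W = 10·Wi·[P80^(−½) − F80^(−½)]
1/√377 = 0.051503;  1/√22279 = 0.006700
W = 10·17.1·(0.051503 − 0.006700) = 7.6613 kWh/t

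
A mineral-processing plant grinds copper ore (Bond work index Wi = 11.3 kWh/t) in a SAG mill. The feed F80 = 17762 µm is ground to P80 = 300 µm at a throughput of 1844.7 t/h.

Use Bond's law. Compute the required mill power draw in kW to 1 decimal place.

W_Bond = 10·Wi·(1/√P₈₀ − 1/√F₈₀)
W = 10·11.3·(1/√300 − 1/√17762) = 10·11.3·(0.050232) = 5.6762 kWh/t
Mill draw = 5.6762 × 1844.7 = 10470.9 kW

P = 10470.9 kW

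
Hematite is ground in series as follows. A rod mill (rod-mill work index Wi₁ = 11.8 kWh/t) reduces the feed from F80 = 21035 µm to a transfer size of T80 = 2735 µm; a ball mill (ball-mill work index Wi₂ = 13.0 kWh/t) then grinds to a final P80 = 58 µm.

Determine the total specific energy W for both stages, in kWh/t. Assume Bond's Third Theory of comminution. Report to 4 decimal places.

W = 16.0268 kWh/t

W = 10 Wi (1/√P80 − 1/√F80)  [Bond]
Stage 1 (21035→2735 µm, Wi₁=11.8): W₁ = 10·11.8·(0.019121 − 0.006895) = 1.4427 kWh/t
Stage 2 (2735→58 µm, Wi₂=13.0): W₂ = 10·13.0·(0.131306 − 0.019121) = 14.5840 kWh/t
W = W₁ + W₂ = 1.4427 + 14.5840 = 16.0268 kWh/t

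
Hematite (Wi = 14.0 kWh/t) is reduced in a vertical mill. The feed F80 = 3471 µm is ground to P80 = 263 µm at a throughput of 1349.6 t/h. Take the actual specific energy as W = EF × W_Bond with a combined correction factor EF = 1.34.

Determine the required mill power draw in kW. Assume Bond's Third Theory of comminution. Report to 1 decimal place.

P = 11314.6 kW

W = 10·Wi·[P80^(−½) − F80^(−½)]
W = 10·14.0·(1/√263 − 1/√3471) = 10·14.0·(0.044689) = 6.2565 kWh/t
Corrected W = EF·W_Bond = 1.34·6.2565 = 8.3837 kWh/t
P_mill = W·ṁ = 8.3837·1349.6 = 11314.6 kW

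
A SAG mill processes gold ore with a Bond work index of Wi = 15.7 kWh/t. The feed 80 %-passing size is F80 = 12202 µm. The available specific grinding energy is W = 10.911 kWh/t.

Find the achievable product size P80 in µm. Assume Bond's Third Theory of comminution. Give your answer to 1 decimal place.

W = 10 Wi (P80^-0.5 − F80^-0.5)
⇒ 1/√P80 = W/(10·Wi) + 1/√F80
  = 10.9110/(10·15.7) + 1/√12202 = 0.069497 + 0.009053 = 0.078550
P80 = (1/0.078550)² = 12.7308² = 162.07 µm

P80 = 162.1 µm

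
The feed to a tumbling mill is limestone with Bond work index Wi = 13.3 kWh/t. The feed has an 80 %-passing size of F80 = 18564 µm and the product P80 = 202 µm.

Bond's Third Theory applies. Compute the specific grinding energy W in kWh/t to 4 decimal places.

W = 10·Wi·(P80^(-½) − F80^(-½))
1/√202 = 0.070360;  1/√18564 = 0.007339
W = 10·13.3·(0.070360 − 0.007339) = 8.3817 kWh/t

W = 8.3817 kWh/t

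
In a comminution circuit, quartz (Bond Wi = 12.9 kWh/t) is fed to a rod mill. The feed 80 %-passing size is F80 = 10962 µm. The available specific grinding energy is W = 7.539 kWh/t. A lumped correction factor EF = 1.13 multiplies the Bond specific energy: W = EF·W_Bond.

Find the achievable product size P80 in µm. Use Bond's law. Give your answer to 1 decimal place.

Bond:  W = 10 Wi (1/√P − 1/√F)
W_Bond = W / EF = 7.539 / 1.13 = 6.6717 kWh/t
1/√P80 = 1/√F80 + W_Bond/(10·Wi)
  = 6.6717/(10·12.9) + 1/√10962 = 0.051718 + 0.009551 = 0.061270
P80 = (1/0.061270)² = 16.3213² = 266.39 µm

P80 = 266.4 µm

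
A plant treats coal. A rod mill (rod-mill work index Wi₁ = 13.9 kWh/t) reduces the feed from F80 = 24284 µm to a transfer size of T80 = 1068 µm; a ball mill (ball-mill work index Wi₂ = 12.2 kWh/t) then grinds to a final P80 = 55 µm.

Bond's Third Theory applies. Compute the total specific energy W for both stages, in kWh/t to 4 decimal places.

W = 10 Wi (P80^-0.5 − F80^-0.5)
Stage 1 (24284→1068 µm, Wi₁=13.9): W₁ = 10·13.9·(0.030600 − 0.006417) = 3.3614 kWh/t
Stage 2 (1068→55 µm, Wi₂=12.2): W₂ = 10·12.2·(0.134840 − 0.030600) = 12.7173 kWh/t
W = W₁ + W₂ = 3.3614 + 12.7173 = 16.0787 kWh/t

W = 16.0787 kWh/t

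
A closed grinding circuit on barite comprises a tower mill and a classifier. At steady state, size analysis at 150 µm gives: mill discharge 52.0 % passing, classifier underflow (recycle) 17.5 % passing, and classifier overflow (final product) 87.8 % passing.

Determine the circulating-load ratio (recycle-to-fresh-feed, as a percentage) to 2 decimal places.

CL = 103.77 %

Two-product formula at 150 µm:
(1+r)d = ru + o → r = (o−d)/(d−u)
r = (87.8 − 52.0)/(52.0 − 17.5) = 35.8/34.5 = 1.0377
CL = 100·r = 103.77 %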